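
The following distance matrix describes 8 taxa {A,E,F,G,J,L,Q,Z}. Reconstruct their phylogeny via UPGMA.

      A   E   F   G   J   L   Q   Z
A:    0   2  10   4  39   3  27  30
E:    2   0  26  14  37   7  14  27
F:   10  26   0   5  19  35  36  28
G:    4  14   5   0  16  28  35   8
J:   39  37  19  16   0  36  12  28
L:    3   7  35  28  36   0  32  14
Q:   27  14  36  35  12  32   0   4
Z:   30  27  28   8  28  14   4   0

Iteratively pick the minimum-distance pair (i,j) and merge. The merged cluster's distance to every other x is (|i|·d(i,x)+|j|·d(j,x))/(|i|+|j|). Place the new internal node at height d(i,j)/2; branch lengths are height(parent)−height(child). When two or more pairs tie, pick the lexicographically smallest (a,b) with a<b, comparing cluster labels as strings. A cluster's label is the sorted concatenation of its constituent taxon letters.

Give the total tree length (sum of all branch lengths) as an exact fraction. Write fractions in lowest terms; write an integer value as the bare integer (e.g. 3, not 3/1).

1. join A+E (d=2) ⇒ AE; edges |A|=1, |E|=1
  updated: d(AE,F)=18, d(AE,G)=9, d(AE,J)=38, d(AE,L)=5, d(AE,Q)=41/2, d(AE,Z)=57/2
2. join Q+Z (d=4) ⇒ QZ; edges |Q|=2, |Z|=2
  updated: d(AE,QZ)=49/2, d(F,QZ)=32, d(G,QZ)=43/2, d(J,QZ)=20, d(L,QZ)=23
3. join AE+L (d=5) ⇒ AEL; edges |AE|=3/2, |L|=5/2
  updated: d(AEL,F)=71/3, d(AEL,G)=46/3, d(AEL,J)=112/3, d(AEL,QZ)=24
4. join F+G (d=5) ⇒ FG; edges |F|=5/2, |G|=5/2
  updated: d(AEL,FG)=39/2, d(FG,J)=35/2, d(FG,QZ)=107/4
5. join FG+J (d=35/2) ⇒ FGJ; edges |FG|=25/4, |J|=35/4
  updated: d(AEL,FGJ)=229/9, d(FGJ,QZ)=49/2
6. join AEL+QZ (d=24) ⇒ AELQZ; edges |AEL|=19/2, |QZ|=10
  updated: d(AELQZ,FGJ)=376/15
7. join AELQZ+FGJ (d=376/15) ⇒ AEFGJLQZ; edges |AELQZ|=8/15, |FGJ|=227/60
final tree: ((((A:1,E:1):3/2,L:5/2):19/2,(Q:2,Z:2):10):8/15,((F:5/2,G:5/2):25/4,J:35/4):227/60)
total length: 3229/60

3229/60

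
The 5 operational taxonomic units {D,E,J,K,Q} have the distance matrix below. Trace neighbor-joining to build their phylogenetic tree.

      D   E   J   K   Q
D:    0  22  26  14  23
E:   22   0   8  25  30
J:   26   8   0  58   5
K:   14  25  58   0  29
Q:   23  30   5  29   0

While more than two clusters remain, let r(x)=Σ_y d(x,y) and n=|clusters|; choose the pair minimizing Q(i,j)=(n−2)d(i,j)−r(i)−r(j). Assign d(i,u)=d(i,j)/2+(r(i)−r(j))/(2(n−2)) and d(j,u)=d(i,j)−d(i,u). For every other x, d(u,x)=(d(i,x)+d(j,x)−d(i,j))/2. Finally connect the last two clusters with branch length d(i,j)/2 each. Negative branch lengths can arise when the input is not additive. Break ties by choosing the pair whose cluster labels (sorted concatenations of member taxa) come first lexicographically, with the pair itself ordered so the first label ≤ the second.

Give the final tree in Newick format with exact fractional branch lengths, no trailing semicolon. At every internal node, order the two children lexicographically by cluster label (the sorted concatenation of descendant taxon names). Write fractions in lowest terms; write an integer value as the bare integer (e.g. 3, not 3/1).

1. join D+K (d=14, Q=-169) ⇒ DK; edges |D|=1/6, |K|=83/6
  updated: d(DK,E)=33/2, d(DK,J)=35, d(DK,Q)=19
2. join DK+E (d=33/2, Q=-92) ⇒ DEK; edges |DK|=49/4, |E|=17/4
  updated: d(DEK,J)=53/4, d(DEK,Q)=65/4
3. join DEK+J (d=53/4, Q=-69/2) ⇒ DEJK; edges |DEK|=49/4, |J|=1
  updated: d(DEJK,Q)=4
4. join DEJK+Q (d=4) ⇒ DEJKQ; edges |DEJK|=2, |Q|=2
final tree: ((((D:1/6,K:83/6):49/4,E:17/4):49/4,J:1):2,Q:2)
total length: 191/4

((((D:1/6,K:83/6):49/4,E:17/4):49/4,J:1):2,Q:2)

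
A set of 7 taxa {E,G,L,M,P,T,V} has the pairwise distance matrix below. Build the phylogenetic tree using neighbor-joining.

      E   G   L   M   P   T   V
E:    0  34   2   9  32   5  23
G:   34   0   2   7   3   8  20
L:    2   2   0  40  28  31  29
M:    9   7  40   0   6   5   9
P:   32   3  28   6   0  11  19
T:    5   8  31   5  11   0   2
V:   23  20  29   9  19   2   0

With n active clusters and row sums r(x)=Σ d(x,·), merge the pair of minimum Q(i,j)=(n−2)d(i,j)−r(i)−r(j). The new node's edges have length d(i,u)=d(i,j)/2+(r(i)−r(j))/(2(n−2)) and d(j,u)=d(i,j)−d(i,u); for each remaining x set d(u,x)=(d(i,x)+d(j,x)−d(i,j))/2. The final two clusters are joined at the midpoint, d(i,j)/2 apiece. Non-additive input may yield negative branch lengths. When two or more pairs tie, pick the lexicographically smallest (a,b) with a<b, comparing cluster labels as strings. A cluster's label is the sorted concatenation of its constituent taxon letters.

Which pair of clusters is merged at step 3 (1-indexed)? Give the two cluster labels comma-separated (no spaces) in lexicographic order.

1. join E+L (d=2, Q=-227) ⇒ EL; edges |E|=-17/10, |L|=37/10
  updated: d(EL,G)=17, d(EL,M)=47/2, d(EL,P)=29, d(EL,T)=17, d(EL,V)=25
2. join G+P (d=3, Q=-111) ⇒ GP; edges |G|=-1/8, |P|=25/8
  updated: d(EL,GP)=43/2, d(GP,M)=5, d(GP,T)=8, d(GP,V)=18
3. join GP+M (d=5, Q=-80) ⇒ GMP; edges |GP|=25/6, |M|=5/6
  updated: d(EL,GMP)=20, d(GMP,T)=4, d(GMP,V)=11
4. join EL+GMP (d=20, Q=-57) ⇒ EGLMP; edges |EL|=67/4, |GMP|=13/4
  updated: d(EGLMP,T)=1/2, d(EGLMP,V)=8
5. join EGLMP+T (d=1/2, Q=-21/2) ⇒ EGLMPT; edges |EGLMP|=13/4, |T|=-11/4
  updated: d(EGLMPT,V)=19/4
6. join EGLMPT+V (d=19/4) ⇒ EGLMPTV; edges |EGLMPT|=19/8, |V|=19/8
final tree: ((((E:-17/10,L:37/10):67/4,((G:-1/8,P:25/8):25/6,M:5/6):13/4):13/4,T:-11/4):19/8,V:19/8)
total length: 141/4

GP,M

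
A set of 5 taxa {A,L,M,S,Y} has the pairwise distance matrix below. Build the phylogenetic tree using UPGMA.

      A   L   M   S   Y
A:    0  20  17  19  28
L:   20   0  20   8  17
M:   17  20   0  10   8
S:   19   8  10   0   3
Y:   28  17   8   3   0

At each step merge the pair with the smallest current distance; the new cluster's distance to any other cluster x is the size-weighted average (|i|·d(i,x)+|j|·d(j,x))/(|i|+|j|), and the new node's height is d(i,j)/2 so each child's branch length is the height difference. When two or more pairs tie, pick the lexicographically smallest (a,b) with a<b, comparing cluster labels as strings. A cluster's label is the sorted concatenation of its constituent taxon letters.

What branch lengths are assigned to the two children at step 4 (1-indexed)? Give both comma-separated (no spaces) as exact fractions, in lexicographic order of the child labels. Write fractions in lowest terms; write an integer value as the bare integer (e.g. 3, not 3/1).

21/2,3

1. join S+Y (d=3) ⇒ SY; edges |S|=3/2, |Y|=3/2
  updated: d(A,SY)=47/2, d(L,SY)=25/2, d(M,SY)=9
2. join M+SY (d=9) ⇒ MSY; edges |M|=9/2, |SY|=3
  updated: d(A,MSY)=64/3, d(L,MSY)=15
3. join L+MSY (d=15) ⇒ LMSY; edges |L|=15/2, |MSY|=3
  updated: d(A,LMSY)=21
4. join A+LMSY (d=21) ⇒ ALMSY; edges |A|=21/2, |LMSY|=3
final tree: (A:21/2,(L:15/2,(M:9/2,(S:3/2,Y:3/2):3):3):3)
total length: 69/2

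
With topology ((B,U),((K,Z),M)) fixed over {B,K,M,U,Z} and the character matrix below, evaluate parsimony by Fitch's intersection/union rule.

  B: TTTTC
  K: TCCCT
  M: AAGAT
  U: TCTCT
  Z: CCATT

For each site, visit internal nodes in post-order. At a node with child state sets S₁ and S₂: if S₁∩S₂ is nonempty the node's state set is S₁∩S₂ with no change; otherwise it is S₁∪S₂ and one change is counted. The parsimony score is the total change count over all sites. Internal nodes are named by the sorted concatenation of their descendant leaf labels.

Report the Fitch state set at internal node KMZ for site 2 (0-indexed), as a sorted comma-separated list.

A,C,G

[col 0] BU: children B:{T}, U:{T} ∩→ {T}; cost 0
[col 0] KZ: children K:{T}, Z:{C} ∪→ {C,T}; cost 1
[col 0] KMZ: children KZ:{C,T}, M:{A} ∪→ {A,C,T}; cost 1
[col 0] BKMUZ: children BU:{T}, KMZ:{A,C,T} ∩→ {T}; cost 0
[col 1] BU: children B:{T}, U:{C} ∪→ {C,T}; cost 1
[col 1] KZ: children K:{C}, Z:{C} ∩→ {C}; cost 0
[col 1] KMZ: children KZ:{C}, M:{A} ∪→ {A,C}; cost 1
[col 1] BKMUZ: children BU:{C,T}, KMZ:{A,C} ∩→ {C}; cost 0
[col 2] BU: children B:{T}, U:{T} ∩→ {T}; cost 0
[col 2] KZ: children K:{C}, Z:{A} ∪→ {A,C}; cost 1
[col 2] KMZ: children KZ:{A,C}, M:{G} ∪→ {A,C,G}; cost 1
[col 2] BKMUZ: children BU:{T}, KMZ:{A,C,G} ∪→ {A,C,G,T}; cost 1
[col 3] BU: children B:{T}, U:{C} ∪→ {C,T}; cost 1
[col 3] KZ: children K:{C}, Z:{T} ∪→ {C,T}; cost 1
[col 3] KMZ: children KZ:{C,T}, M:{A} ∪→ {A,C,T}; cost 1
[col 3] BKMUZ: children BU:{C,T}, KMZ:{A,C,T} ∩→ {C,T}; cost 0
[col 4] BU: children B:{C}, U:{T} ∪→ {C,T}; cost 1
[col 4] KZ: children K:{T}, Z:{T} ∩→ {T}; cost 0
[col 4] KMZ: children KZ:{T}, M:{T} ∩→ {T}; cost 0
[col 4] BKMUZ: children BU:{C,T}, KMZ:{T} ∩→ {T}; cost 0
per-site changes: [2, 2, 3, 3, 1]; total = 11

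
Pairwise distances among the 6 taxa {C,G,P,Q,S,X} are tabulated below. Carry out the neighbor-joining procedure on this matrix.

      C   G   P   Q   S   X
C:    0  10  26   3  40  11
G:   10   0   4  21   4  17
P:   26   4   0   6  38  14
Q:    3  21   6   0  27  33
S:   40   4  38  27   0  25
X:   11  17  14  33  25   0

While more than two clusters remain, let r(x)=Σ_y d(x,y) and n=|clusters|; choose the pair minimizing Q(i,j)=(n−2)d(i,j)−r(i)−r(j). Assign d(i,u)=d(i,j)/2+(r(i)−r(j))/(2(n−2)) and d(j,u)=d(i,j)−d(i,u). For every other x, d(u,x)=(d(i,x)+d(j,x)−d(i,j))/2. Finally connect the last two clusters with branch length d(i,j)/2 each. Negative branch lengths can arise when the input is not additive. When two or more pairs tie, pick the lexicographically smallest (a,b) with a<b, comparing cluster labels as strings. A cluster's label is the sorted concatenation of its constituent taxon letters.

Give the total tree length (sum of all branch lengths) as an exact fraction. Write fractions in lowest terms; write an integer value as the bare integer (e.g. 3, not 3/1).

1. join G+S (d=4, Q=-174) ⇒ GS; edges |G|=-31/4, |S|=47/4
  updated: d(C,GS)=23, d(GS,P)=19, d(GS,Q)=22, d(GS,X)=19
2. join C+Q (d=3, Q=-118) ⇒ CQ; edges |C|=4/3, |Q|=5/3
  updated: d(CQ,GS)=21, d(CQ,P)=29/2, d(CQ,X)=41/2
3. join CQ+P (d=29/2, Q=-149/2) ⇒ CPQ; edges |CQ|=75/8, |P|=41/8
  updated: d(CPQ,GS)=51/4, d(CPQ,X)=10
4. join CPQ+GS (d=51/4, Q=-167/4) ⇒ CGPQS; edges |CPQ|=15/8, |GS|=87/8
  updated: d(CGPQS,X)=65/8
5. join CGPQS+X (d=65/8) ⇒ CGPQSX; edges |CGPQS|=65/16, |X|=65/16
final tree: ((((C:4/3,Q:5/3):75/8,P:41/8):15/8,(G:-31/4,S:47/4):87/8):65/16,X:65/16)
total length: 339/8

339/8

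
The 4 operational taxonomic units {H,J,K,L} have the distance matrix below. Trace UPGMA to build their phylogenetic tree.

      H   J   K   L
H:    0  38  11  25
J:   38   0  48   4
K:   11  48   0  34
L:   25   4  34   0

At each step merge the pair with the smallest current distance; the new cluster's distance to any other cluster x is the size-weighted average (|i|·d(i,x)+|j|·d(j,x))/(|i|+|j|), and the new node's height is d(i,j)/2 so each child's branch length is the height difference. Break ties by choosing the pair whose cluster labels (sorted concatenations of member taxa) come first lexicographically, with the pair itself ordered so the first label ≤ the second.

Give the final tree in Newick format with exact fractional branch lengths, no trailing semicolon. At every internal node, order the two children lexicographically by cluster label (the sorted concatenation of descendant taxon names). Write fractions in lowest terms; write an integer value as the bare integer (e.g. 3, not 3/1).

((H:11/2,K:11/2):101/8,(J:2,L:2):129/8)

step 1: merge (J,L) at d=4; branch lengths J→2, L→2; new cluster JL
  updated: d(H,JL)=63/2, d(JL,K)=41
step 2: merge (H,K) at d=11; branch lengths H→11/2, K→11/2; new cluster HK
  updated: d(HK,JL)=145/4
step 3: merge (HK,JL) at d=145/4; branch lengths HK→101/8, JL→129/8; new cluster HJKL
final tree: ((H:11/2,K:11/2):101/8,(J:2,L:2):129/8)
total length: 175/4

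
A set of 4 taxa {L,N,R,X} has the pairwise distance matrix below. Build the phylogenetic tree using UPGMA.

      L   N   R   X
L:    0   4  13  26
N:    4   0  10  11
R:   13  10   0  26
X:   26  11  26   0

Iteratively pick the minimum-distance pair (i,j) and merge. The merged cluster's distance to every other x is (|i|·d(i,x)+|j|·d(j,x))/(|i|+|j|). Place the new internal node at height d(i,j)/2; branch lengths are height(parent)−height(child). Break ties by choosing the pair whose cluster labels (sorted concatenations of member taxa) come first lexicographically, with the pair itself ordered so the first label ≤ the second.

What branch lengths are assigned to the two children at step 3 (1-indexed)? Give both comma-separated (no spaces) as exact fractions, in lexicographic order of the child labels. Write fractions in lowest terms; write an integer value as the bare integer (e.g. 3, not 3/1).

1. join L+N (d=4) ⇒ LN; edges |L|=2, |N|=2
  updated: d(LN,R)=23/2, d(LN,X)=37/2
2. join LN+R (d=23/2) ⇒ LNR; edges |LN|=15/4, |R|=23/4
  updated: d(LNR,X)=21
3. join LNR+X (d=21) ⇒ LNRX; edges |LNR|=19/4, |X|=21/2
final tree: (((L:2,N:2):15/4,R:23/4):19/4,X:21/2)
total length: 115/4

19/4,21/2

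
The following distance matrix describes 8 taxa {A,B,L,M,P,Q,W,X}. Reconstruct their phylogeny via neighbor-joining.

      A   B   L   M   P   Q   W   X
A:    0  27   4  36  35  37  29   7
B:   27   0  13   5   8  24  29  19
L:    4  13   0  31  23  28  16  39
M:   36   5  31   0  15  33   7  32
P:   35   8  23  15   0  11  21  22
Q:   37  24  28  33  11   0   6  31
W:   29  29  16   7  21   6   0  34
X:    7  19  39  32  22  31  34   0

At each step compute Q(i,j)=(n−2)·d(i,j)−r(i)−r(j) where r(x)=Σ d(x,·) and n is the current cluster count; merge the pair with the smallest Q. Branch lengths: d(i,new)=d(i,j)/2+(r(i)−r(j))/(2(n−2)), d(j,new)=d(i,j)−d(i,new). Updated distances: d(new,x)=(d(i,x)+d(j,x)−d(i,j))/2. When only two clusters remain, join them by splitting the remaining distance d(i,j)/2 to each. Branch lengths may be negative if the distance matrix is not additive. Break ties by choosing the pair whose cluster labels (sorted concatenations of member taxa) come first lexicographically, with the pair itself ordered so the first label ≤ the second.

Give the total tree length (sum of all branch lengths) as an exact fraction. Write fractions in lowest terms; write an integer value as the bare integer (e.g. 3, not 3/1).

247/4

step 1: merge (A,X) at d=7, Q=-317; branch lengths A→11/4, X→17/4; new cluster AX
  updated: d(AX,B)=39/2, d(AX,L)=18, d(AX,M)=61/2, d(AX,P)=25, d(AX,Q)=61/2, d(AX,W)=28
step 2: merge (Q,W) at d=6, Q=-419/2; branch lengths Q→111/20, W→9/20; new cluster QW
  updated: d(AX,QW)=105/4, d(B,QW)=47/2, d(L,QW)=19, d(M,QW)=17, d(P,QW)=13
step 3: merge (AX,L) at d=18, Q=-605/4; branch lengths AX→349/32, L→227/32; new cluster ALX
  updated: d(ALX,B)=29/4, d(ALX,M)=87/4, d(ALX,P)=15, d(ALX,QW)=109/8
step 4: merge (B,M) at d=5, Q=-175/2; branch lengths B→0, M→5; new cluster BM
  updated: d(ALX,BM)=12, d(BM,P)=9, d(BM,QW)=71/4
step 5: merge (ALX,QW) at d=109/8, Q=-231/4; branch lengths ALX→47/8, QW→31/4; new cluster ALQWX
  updated: d(ALQWX,BM)=129/16, d(ALQWX,P)=115/16
step 6: merge (ALQWX,BM) at d=129/16, Q=-97/4; branch lengths ALQWX→25/8, BM→79/16; new cluster ABLMQWX
  updated: d(ABLMQWX,P)=65/16
step 7: merge (ABLMQWX,P) at d=65/16; branch lengths ABLMQWX→65/32, P→65/32; new cluster ABLMPQWX
final tree: (((((A:11/4,X:17/4):349/32,L:227/32):47/8,(Q:111/20,W:9/20):31/4):25/8,(B:0,M:5):79/16):65/32,P:65/32)
total length: 247/4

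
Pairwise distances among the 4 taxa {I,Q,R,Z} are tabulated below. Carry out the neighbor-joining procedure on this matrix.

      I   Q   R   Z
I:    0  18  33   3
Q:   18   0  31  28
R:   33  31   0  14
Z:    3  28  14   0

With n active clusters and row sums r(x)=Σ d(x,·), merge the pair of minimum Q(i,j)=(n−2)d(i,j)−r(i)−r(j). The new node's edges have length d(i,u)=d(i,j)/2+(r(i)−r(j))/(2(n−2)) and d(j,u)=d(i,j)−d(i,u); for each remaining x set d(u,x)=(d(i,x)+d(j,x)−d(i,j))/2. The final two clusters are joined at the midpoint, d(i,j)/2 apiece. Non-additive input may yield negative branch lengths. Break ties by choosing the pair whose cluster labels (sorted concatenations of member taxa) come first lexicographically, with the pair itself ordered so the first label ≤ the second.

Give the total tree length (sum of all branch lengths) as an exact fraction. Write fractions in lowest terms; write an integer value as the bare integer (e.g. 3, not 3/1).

159/4

step 1: merge (I,Q) at d=18, Q=-95; branch lengths I→13/4, Q→59/4; new cluster IQ
  updated: d(IQ,R)=23, d(IQ,Z)=13/2
step 2: merge (IQ,R) at d=23, Q=-87/2; branch lengths IQ→31/4, R→61/4; new cluster IQR
  updated: d(IQR,Z)=-5/4
step 3: merge (IQR,Z) at d=-5/4; branch lengths IQR→-5/8, Z→-5/8; new cluster IQRZ
final tree: (((I:13/4,Q:59/4):31/4,R:61/4):-5/8,Z:-5/8)
total length: 159/4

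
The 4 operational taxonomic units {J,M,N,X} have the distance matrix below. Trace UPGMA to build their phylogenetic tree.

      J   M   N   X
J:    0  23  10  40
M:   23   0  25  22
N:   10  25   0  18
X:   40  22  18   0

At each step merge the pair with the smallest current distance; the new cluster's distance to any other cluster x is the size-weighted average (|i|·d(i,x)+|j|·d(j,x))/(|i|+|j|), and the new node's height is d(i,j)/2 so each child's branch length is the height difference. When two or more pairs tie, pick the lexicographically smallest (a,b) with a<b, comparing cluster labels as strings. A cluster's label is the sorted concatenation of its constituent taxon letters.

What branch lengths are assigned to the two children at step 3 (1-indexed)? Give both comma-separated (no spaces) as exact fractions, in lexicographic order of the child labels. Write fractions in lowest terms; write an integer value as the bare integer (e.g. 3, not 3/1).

33/4,9/4

1. join J+N (d=10) ⇒ JN; edges |J|=5, |N|=5
  updated: d(JN,M)=24, d(JN,X)=29
2. join M+X (d=22) ⇒ MX; edges |M|=11, |X|=11
  updated: d(JN,MX)=53/2
3. join JN+MX (d=53/2) ⇒ JMNX; edges |JN|=33/4, |MX|=9/4
final tree: ((J:5,N:5):33/4,(M:11,X:11):9/4)
total length: 85/2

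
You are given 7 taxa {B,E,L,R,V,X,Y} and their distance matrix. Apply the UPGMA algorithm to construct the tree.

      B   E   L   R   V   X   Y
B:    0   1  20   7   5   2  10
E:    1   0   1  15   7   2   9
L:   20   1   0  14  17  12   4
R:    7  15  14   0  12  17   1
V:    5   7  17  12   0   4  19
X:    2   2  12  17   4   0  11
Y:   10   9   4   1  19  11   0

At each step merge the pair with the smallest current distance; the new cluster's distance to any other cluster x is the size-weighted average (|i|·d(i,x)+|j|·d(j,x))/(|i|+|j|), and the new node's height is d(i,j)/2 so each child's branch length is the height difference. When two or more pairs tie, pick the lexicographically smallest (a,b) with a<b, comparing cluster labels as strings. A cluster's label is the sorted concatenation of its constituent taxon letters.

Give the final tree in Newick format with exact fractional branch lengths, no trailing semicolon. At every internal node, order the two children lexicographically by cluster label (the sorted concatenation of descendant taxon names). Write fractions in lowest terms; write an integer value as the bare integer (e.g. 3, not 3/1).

((((B:1/2,E:1/2):1/2,X:1):5/3,V:8/3):43/12,(L:9/2,(R:1/2,Y:1/2):4):7/4)

iteration 1: select B,E (d=1); attach at lengths (1/2, 1/2); label the merged cluster BE
  updated: d(BE,L)=21/2, d(BE,R)=11, d(BE,V)=6, d(BE,X)=2, d(BE,Y)=19/2
iteration 2: select R,Y (d=1); attach at lengths (1/2, 1/2); label the merged cluster RY
  updated: d(BE,RY)=41/4, d(L,RY)=9, d(RY,V)=31/2, d(RY,X)=14
iteration 3: select BE,X (d=2); attach at lengths (1/2, 1); label the merged cluster BEX
  updated: d(BEX,L)=11, d(BEX,RY)=23/2, d(BEX,V)=16/3
iteration 4: select BEX,V (d=16/3); attach at lengths (5/3, 8/3); label the merged cluster BEVX
  updated: d(BEVX,L)=25/2, d(BEVX,RY)=25/2
iteration 5: select L,RY (d=9); attach at lengths (9/2, 4); label the merged cluster LRY
  updated: d(BEVX,LRY)=25/2
iteration 6: select BEVX,LRY (d=25/2); attach at lengths (43/12, 7/4); label the merged cluster BELRVXY
final tree: ((((B:1/2,E:1/2):1/2,X:1):5/3,V:8/3):43/12,(L:9/2,(R:1/2,Y:1/2):4):7/4)
total length: 65/3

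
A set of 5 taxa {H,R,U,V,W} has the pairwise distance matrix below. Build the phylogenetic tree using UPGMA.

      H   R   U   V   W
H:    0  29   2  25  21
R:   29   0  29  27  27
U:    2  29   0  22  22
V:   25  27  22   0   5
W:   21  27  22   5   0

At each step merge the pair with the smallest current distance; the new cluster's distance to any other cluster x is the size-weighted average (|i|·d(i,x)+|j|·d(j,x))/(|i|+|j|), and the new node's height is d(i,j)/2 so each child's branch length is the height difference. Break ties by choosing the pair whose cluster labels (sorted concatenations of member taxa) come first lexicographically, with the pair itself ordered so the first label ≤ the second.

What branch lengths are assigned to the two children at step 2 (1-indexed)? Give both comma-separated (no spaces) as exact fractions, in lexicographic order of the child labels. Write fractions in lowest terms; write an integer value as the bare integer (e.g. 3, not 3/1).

5/2,5/2

iteration 1: select H,U (d=2); attach at lengths (1, 1); label the merged cluster HU
  updated: d(HU,R)=29, d(HU,V)=47/2, d(HU,W)=43/2
iteration 2: select V,W (d=5); attach at lengths (5/2, 5/2); label the merged cluster VW
  updated: d(HU,VW)=45/2, d(R,VW)=27
iteration 3: select HU,VW (d=45/2); attach at lengths (41/4, 35/4); label the merged cluster HUVW
  updated: d(HUVW,R)=28
iteration 4: select HUVW,R (d=28); attach at lengths (11/4, 14); label the merged cluster HRUVW
final tree: (((H:1,U:1):41/4,(V:5/2,W:5/2):35/4):11/4,R:14)
total length: 171/4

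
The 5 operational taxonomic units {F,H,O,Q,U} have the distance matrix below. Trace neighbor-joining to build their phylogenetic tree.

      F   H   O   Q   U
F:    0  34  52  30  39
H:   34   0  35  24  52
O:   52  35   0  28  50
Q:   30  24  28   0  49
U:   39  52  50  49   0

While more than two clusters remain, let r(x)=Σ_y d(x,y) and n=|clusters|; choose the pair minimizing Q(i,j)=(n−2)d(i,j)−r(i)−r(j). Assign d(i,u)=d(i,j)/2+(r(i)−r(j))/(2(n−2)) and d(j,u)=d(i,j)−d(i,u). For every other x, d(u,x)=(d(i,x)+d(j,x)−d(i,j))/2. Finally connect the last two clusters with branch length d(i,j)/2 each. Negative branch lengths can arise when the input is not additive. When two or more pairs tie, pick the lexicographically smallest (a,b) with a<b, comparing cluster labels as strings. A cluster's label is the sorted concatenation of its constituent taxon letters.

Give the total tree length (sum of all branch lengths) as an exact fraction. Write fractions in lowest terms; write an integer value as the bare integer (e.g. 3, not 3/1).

step 1: merge (F,U) at d=39, Q=-228; branch lengths F→41/3, U→76/3; new cluster FU
  updated: d(FU,H)=47/2, d(FU,O)=63/2, d(FU,Q)=20
step 2: merge (FU,H) at d=47/2, Q=-221/2; branch lengths FU→79/8, H→109/8; new cluster FHU
  updated: d(FHU,O)=43/2, d(FHU,Q)=41/4
step 3: merge (FHU,O) at d=43/2, Q=-239/4; branch lengths FHU→15/8, O→157/8; new cluster FHOU
  updated: d(FHOU,Q)=67/8
step 4: merge (FHOU,Q) at d=67/8; branch lengths FHOU→67/16, Q→67/16; new cluster FHOQU
final tree: ((((F:41/3,U:76/3):79/8,H:109/8):15/8,O:157/8):67/16,Q:67/16)
total length: 739/8

739/8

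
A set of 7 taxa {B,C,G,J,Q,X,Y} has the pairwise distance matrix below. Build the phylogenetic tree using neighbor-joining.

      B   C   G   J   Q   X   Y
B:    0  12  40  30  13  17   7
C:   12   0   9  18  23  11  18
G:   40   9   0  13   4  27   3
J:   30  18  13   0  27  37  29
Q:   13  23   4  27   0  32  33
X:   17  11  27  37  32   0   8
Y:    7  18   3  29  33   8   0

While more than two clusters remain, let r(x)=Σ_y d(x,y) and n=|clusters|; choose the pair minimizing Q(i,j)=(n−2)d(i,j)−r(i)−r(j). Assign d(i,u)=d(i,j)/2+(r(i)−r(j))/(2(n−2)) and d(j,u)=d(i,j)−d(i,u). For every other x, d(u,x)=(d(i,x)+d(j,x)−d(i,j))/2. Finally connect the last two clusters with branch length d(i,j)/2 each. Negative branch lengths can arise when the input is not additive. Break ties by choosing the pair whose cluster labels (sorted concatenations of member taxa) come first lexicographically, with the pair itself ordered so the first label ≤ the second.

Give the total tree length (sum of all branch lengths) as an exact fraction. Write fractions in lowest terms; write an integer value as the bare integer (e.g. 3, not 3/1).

1641/32

step 1: merge (G,Q) at d=4, Q=-208; branch lengths G→-8/5, Q→28/5; new cluster GQ
  updated: d(B,GQ)=49/2, d(C,GQ)=14, d(GQ,J)=18, d(GQ,X)=55/2, d(GQ,Y)=16
step 2: merge (GQ,J) at d=18, Q=-160; branch lengths GQ→5, J→13; new cluster GJQ
  updated: d(B,GJQ)=73/4, d(C,GJQ)=7, d(GJQ,X)=93/4, d(GJQ,Y)=27/2
step 3: merge (C,GJQ) at d=7, Q=-89; branch lengths C→7/6, GJQ→35/6; new cluster CGJQ
  updated: d(B,CGJQ)=93/8, d(CGJQ,X)=109/8, d(CGJQ,Y)=49/4
step 4: merge (B,CGJQ) at d=93/8, Q=-399/8; branch lengths B→171/32, CGJQ→201/32; new cluster BCGJQ
  updated: d(BCGJQ,X)=19/2, d(BCGJQ,Y)=61/16
step 5: merge (BCGJQ,X) at d=19/2, Q=-341/16; branch lengths BCGJQ→85/32, X→219/32; new cluster BCGJQX
  updated: d(BCGJQX,Y)=37/32
step 6: merge (BCGJQX,Y) at d=37/32; branch lengths BCGJQX→37/64, Y→37/64; new cluster BCGJQXY
final tree: (((B:171/32,(C:7/6,((G:-8/5,Q:28/5):5,J:13):35/6):201/32):85/32,X:219/32):37/64,Y:37/64)
total length: 1641/32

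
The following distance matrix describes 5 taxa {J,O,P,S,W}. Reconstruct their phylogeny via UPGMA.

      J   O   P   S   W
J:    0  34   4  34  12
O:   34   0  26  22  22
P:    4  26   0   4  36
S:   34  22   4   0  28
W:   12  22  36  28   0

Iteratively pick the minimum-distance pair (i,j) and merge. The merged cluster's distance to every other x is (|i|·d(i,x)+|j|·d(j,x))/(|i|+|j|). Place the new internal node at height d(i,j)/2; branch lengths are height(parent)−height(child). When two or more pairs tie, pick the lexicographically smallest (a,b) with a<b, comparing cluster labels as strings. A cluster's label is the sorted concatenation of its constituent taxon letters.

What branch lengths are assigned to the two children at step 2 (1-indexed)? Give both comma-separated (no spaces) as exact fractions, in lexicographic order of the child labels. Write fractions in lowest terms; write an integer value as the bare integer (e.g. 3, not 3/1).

step 1: merge (J,P) at d=4; branch lengths J→2, P→2; new cluster JP
  updated: d(JP,O)=30, d(JP,S)=19, d(JP,W)=24
step 2: merge (JP,S) at d=19; branch lengths JP→15/2, S→19/2; new cluster JPS
  updated: d(JPS,O)=82/3, d(JPS,W)=76/3
step 3: merge (O,W) at d=22; branch lengths O→11, W→11; new cluster OW
  updated: d(JPS,OW)=79/3
step 4: merge (JPS,OW) at d=79/3; branch lengths JPS→11/3, OW→13/6; new cluster JOPSW
final tree: (((J:2,P:2):15/2,S:19/2):11/3,(O:11,W:11):13/6)
total length: 293/6

15/2,19/2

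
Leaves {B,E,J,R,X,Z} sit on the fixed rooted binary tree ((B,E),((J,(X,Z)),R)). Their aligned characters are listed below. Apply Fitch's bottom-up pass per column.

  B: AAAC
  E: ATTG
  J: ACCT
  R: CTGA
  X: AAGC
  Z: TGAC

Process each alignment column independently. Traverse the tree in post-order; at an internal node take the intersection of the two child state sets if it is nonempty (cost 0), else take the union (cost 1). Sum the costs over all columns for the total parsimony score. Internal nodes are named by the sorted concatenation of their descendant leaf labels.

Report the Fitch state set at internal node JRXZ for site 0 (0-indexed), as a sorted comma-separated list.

A,C

BE@0: {A} ∩ {A} = {A} (intersection, +0)
XZ@0: {A} ∪ {T} = {A,T} (union, +1)
JXZ@0: {A} ∩ {A,T} = {A} (intersection, +0)
JRXZ@0: {A} ∪ {C} = {A,C} (union, +1)
BEJRXZ@0: {A} ∩ {A,C} = {A} (intersection, +0)
BE@1: {A} ∪ {T} = {A,T} (union, +1)
XZ@1: {A} ∪ {G} = {A,G} (union, +1)
JXZ@1: {C} ∪ {A,G} = {A,C,G} (union, +1)
JRXZ@1: {A,C,G} ∪ {T} = {A,C,G,T} (union, +1)
BEJRXZ@1: {A,T} ∩ {A,C,G,T} = {A,T} (intersection, +0)
BE@2: {A} ∪ {T} = {A,T} (union, +1)
XZ@2: {G} ∪ {A} = {A,G} (union, +1)
JXZ@2: {C} ∪ {A,G} = {A,C,G} (union, +1)
JRXZ@2: {A,C,G} ∩ {G} = {G} (intersection, +0)
BEJRXZ@2: {A,T} ∪ {G} = {A,G,T} (union, +1)
BE@3: {C} ∪ {G} = {C,G} (union, +1)
XZ@3: {C} ∩ {C} = {C} (intersection, +0)
JXZ@3: {T} ∪ {C} = {C,T} (union, +1)
JRXZ@3: {C,T} ∪ {A} = {A,C,T} (union, +1)
BEJRXZ@3: {C,G} ∩ {A,C,T} = {C} (intersection, +0)
per-site changes: [2, 4, 4, 3]; total = 13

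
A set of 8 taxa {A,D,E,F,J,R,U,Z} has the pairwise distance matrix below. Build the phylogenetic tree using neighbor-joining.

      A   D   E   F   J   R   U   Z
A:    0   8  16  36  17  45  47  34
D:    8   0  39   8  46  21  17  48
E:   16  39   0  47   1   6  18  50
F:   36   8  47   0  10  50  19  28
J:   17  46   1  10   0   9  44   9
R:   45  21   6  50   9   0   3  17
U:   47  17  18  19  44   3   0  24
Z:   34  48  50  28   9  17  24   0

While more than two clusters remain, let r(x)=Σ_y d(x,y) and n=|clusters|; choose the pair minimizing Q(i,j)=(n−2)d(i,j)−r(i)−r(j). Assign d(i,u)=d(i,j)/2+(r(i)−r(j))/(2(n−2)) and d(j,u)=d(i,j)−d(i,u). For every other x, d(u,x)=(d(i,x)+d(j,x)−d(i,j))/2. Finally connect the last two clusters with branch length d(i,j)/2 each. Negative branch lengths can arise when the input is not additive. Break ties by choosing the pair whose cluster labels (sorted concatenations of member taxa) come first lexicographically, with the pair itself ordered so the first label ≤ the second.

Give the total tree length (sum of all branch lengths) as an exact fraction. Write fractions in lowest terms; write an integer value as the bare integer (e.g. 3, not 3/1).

1141/16

iteration 1: select A,D (d=8, Q=-342); attach at lengths (16/3, 8/3); label the merged cluster AD
  updated: d(AD,E)=47/2, d(AD,F)=18, d(AD,J)=55/2, d(AD,R)=29, d(AD,U)=28, d(AD,Z)=37
iteration 2: select AD,F (d=18, Q=-245); attach at lengths (81/10, 99/10); label the merged cluster ADF
  updated: d(ADF,E)=105/4, d(ADF,J)=39/4, d(ADF,R)=61/2, d(ADF,U)=29/2, d(ADF,Z)=47/2
iteration 3: select E,J (d=1, Q=-170); attach at lengths (65/16, -49/16); label the merged cluster EJ
  updated: d(ADF,EJ)=35/2, d(EJ,R)=7, d(EJ,U)=61/2, d(EJ,Z)=29
iteration 4: select EJ,R (d=7, Q=-241/2); attach at lengths (95/12, -11/12); label the merged cluster EJR
  updated: d(ADF,EJR)=41/2, d(EJR,U)=53/4, d(EJR,Z)=39/2
iteration 5: select ADF,U (d=29/2, Q=-325/4); attach at lengths (143/16, 89/16); label the merged cluster ADFU
  updated: d(ADFU,EJR)=77/8, d(ADFU,Z)=33/2
iteration 6: select ADFU,EJR (d=77/8, Q=-365/8); attach at lengths (53/16, 101/16); label the merged cluster ADEFJRU
  updated: d(ADEFJRU,Z)=211/16
iteration 7: select ADEFJRU,Z (d=211/16); attach at lengths (211/32, 211/32); label the merged cluster ADEFJRUZ
final tree: (((((A:16/3,D:8/3):81/10,F:99/10):143/16,U:89/16):53/16,((E:65/16,J:-49/16):95/12,R:-11/12):101/16):211/32,Z:211/32)
total length: 1141/16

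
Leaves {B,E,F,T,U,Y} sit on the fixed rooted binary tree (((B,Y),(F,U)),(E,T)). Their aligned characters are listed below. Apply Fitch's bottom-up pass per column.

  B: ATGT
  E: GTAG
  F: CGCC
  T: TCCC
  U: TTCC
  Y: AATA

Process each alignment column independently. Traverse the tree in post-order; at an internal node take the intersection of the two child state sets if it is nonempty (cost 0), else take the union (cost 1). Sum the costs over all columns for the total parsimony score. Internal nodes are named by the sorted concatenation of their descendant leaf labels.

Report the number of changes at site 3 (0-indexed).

3

BY@0: {A} ∩ {A} = {A} (intersection, +0)
FU@0: {C} ∪ {T} = {C,T} (union, +1)
BFUY@0: {A} ∪ {C,T} = {A,C,T} (union, +1)
ET@0: {G} ∪ {T} = {G,T} (union, +1)
BEFTUY@0: {A,C,T} ∩ {G,T} = {T} (intersection, +0)
BY@1: {T} ∪ {A} = {A,T} (union, +1)
FU@1: {G} ∪ {T} = {G,T} (union, +1)
BFUY@1: {A,T} ∩ {G,T} = {T} (intersection, +0)
ET@1: {T} ∪ {C} = {C,T} (union, +1)
BEFTUY@1: {T} ∩ {C,T} = {T} (intersection, +0)
BY@2: {G} ∪ {T} = {G,T} (union, +1)
FU@2: {C} ∩ {C} = {C} (intersection, +0)
BFUY@2: {G,T} ∪ {C} = {C,G,T} (union, +1)
ET@2: {A} ∪ {C} = {A,C} (union, +1)
BEFTUY@2: {C,G,T} ∩ {A,C} = {C} (intersection, +0)
BY@3: {T} ∪ {A} = {A,T} (union, +1)
FU@3: {C} ∩ {C} = {C} (intersection, +0)
BFUY@3: {A,T} ∪ {C} = {A,C,T} (union, +1)
ET@3: {G} ∪ {C} = {C,G} (union, +1)
BEFTUY@3: {A,C,T} ∩ {C,G} = {C} (intersection, +0)
per-site changes: [3, 3, 3, 3]; total = 12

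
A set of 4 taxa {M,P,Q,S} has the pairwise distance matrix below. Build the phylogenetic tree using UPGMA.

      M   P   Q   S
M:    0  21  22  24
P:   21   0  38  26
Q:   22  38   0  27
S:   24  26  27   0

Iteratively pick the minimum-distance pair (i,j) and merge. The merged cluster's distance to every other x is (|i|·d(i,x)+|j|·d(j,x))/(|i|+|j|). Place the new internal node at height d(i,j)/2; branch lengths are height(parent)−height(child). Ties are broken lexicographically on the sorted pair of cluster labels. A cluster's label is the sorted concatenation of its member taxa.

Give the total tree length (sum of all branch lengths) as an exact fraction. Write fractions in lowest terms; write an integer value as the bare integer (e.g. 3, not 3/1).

1. join M+P (d=21) ⇒ MP; edges |M|=21/2, |P|=21/2
  updated: d(MP,Q)=30, d(MP,S)=25
2. join MP+S (d=25) ⇒ MPS; edges |MP|=2, |S|=25/2
  updated: d(MPS,Q)=29
3. join MPS+Q (d=29) ⇒ MPQS; edges |MPS|=2, |Q|=29/2
final tree: (((M:21/2,P:21/2):2,S:25/2):2,Q:29/2)
total length: 52

52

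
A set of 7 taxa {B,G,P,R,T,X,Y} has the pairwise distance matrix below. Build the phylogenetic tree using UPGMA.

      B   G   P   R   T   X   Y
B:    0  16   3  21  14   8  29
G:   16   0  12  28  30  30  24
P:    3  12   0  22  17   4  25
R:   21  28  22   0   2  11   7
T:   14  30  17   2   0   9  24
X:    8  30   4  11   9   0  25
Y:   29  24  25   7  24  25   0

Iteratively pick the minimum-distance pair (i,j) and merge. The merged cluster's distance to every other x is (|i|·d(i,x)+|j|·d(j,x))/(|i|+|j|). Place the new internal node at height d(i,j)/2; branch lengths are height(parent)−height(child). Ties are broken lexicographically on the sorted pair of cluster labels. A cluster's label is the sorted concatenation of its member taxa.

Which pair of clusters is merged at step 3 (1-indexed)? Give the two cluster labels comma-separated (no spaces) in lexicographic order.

iteration 1: select R,T (d=2); attach at lengths (1, 1); label the merged cluster RT
  updated: d(B,RT)=35/2, d(G,RT)=29, d(P,RT)=39/2, d(RT,X)=10, d(RT,Y)=31/2
iteration 2: select B,P (d=3); attach at lengths (3/2, 3/2); label the merged cluster BP
  updated: d(BP,G)=14, d(BP,RT)=37/2, d(BP,X)=6, d(BP,Y)=27
iteration 3: select BP,X (d=6); attach at lengths (3/2, 3); label the merged cluster BPX
  updated: d(BPX,G)=58/3, d(BPX,RT)=47/3, d(BPX,Y)=79/3
iteration 4: select RT,Y (d=31/2); attach at lengths (27/4, 31/4); label the merged cluster RTY
  updated: d(BPX,RTY)=173/9, d(G,RTY)=82/3
iteration 5: select BPX,RTY (d=173/9); attach at lengths (119/18, 67/36); label the merged cluster BPRTXY
  updated: d(BPRTXY,G)=70/3
iteration 6: select BPRTXY,G (d=70/3); attach at lengths (37/18, 35/3); label the merged cluster BGPRTXY
final tree: ((((B:3/2,P:3/2):3/2,X:3):119/18,((R:1,T:1):27/4,Y:31/4):67/36):37/18,G:35/3)
total length: 1663/36

BP,X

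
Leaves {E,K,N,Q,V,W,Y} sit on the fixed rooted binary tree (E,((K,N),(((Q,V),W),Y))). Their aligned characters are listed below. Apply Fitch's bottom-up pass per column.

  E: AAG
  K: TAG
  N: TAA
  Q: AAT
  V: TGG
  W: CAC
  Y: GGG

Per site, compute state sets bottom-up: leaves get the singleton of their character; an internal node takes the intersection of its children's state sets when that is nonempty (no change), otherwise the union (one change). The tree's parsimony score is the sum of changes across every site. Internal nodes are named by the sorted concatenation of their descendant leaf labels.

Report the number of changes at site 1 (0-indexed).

[col 0] KN: children K:{T}, N:{T} ∩→ {T}; cost 0
[col 0] QV: children Q:{A}, V:{T} ∪→ {A,T}; cost 1
[col 0] QVW: children QV:{A,T}, W:{C} ∪→ {A,C,T}; cost 1
[col 0] QVWY: children QVW:{A,C,T}, Y:{G} ∪→ {A,C,G,T}; cost 1
[col 0] KNQVWY: children KN:{T}, QVWY:{A,C,G,T} ∩→ {T}; cost 0
[col 0] EKNQVWY: children E:{A}, KNQVWY:{T} ∪→ {A,T}; cost 1
[col 1] KN: children K:{A}, N:{A} ∩→ {A}; cost 0
[col 1] QV: children Q:{A}, V:{G} ∪→ {A,G}; cost 1
[col 1] QVW: children QV:{A,G}, W:{A} ∩→ {A}; cost 0
[col 1] QVWY: children QVW:{A}, Y:{G} ∪→ {A,G}; cost 1
[col 1] KNQVWY: children KN:{A}, QVWY:{A,G} ∩→ {A}; cost 0
[col 1] EKNQVWY: children E:{A}, KNQVWY:{A} ∩→ {A}; cost 0
[col 2] KN: children K:{G}, N:{A} ∪→ {A,G}; cost 1
[col 2] QV: children Q:{T}, V:{G} ∪→ {G,T}; cost 1
[col 2] QVW: children QV:{G,T}, W:{C} ∪→ {C,G,T}; cost 1
[col 2] QVWY: children QVW:{C,G,T}, Y:{G} ∩→ {G}; cost 0
[col 2] KNQVWY: children KN:{A,G}, QVWY:{G} ∩→ {G}; cost 0
[col 2] EKNQVWY: children E:{G}, KNQVWY:{G} ∩→ {G}; cost 0
per-site changes: [4, 2, 3]; total = 9

2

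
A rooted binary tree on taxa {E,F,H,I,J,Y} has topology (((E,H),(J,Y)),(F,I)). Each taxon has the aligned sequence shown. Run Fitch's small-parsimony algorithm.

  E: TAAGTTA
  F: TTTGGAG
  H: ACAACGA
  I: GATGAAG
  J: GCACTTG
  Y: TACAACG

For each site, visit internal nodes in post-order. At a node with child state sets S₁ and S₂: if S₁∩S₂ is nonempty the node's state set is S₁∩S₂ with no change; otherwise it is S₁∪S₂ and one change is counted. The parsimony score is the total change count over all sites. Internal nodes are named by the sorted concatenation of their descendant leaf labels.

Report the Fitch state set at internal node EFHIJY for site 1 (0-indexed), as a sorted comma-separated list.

site 0, node EH: E={T} ∪ H={A} → {A,T} (+1)
site 0, node JY: J={G} ∪ Y={T} → {G,T} (+1)
site 0, node EHJY: EH={A,T} ∩ JY={G,T} → {T} (+0)
site 0, node FI: F={T} ∪ I={G} → {G,T} (+1)
site 0, node EFHIJY: EHJY={T} ∩ FI={G,T} → {T} (+0)
site 1, node EH: E={A} ∪ H={C} → {A,C} (+1)
site 1, node JY: J={C} ∪ Y={A} → {A,C} (+1)
site 1, node EHJY: EH={A,C} ∩ JY={A,C} → {A,C} (+0)
site 1, node FI: F={T} ∪ I={A} → {A,T} (+1)
site 1, node EFHIJY: EHJY={A,C} ∩ FI={A,T} → {A} (+0)
site 2, node EH: E={A} ∩ H={A} → {A} (+0)
site 2, node JY: J={A} ∪ Y={C} → {A,C} (+1)
site 2, node EHJY: EH={A} ∩ JY={A,C} → {A} (+0)
site 2, node FI: F={T} ∩ I={T} → {T} (+0)
site 2, node EFHIJY: EHJY={A} ∪ FI={T} → {A,T} (+1)
site 3, node EH: E={G} ∪ H={A} → {A,G} (+1)
site 3, node JY: J={C} ∪ Y={A} → {A,C} (+1)
site 3, node EHJY: EH={A,G} ∩ JY={A,C} → {A} (+0)
site 3, node FI: F={G} ∩ I={G} → {G} (+0)
site 3, node EFHIJY: EHJY={A} ∪ FI={G} → {A,G} (+1)
site 4, node EH: E={T} ∪ H={C} → {C,T} (+1)
site 4, node JY: J={T} ∪ Y={A} → {A,T} (+1)
site 4, node EHJY: EH={C,T} ∩ JY={A,T} → {T} (+0)
site 4, node FI: F={G} ∪ I={A} → {A,G} (+1)
site 4, node EFHIJY: EHJY={T} ∪ FI={A,G} → {A,G,T} (+1)
site 5, node EH: E={T} ∪ H={G} → {G,T} (+1)
site 5, node JY: J={T} ∪ Y={C} → {C,T} (+1)
site 5, node EHJY: EH={G,T} ∩ JY={C,T} → {T} (+0)
site 5, node FI: F={A} ∩ I={A} → {A} (+0)
site 5, node EFHIJY: EHJY={T} ∪ FI={A} → {A,T} (+1)
site 6, node EH: E={A} ∩ H={A} → {A} (+0)
site 6, node JY: J={G} ∩ Y={G} → {G} (+0)
site 6, node EHJY: EH={A} ∪ JY={G} → {A,G} (+1)
site 6, node FI: F={G} ∩ I={G} → {G} (+0)
site 6, node EFHIJY: EHJY={A,G} ∩ FI={G} → {G} (+0)
per-site changes: [3, 3, 2, 3, 4, 3, 1]; total = 19

A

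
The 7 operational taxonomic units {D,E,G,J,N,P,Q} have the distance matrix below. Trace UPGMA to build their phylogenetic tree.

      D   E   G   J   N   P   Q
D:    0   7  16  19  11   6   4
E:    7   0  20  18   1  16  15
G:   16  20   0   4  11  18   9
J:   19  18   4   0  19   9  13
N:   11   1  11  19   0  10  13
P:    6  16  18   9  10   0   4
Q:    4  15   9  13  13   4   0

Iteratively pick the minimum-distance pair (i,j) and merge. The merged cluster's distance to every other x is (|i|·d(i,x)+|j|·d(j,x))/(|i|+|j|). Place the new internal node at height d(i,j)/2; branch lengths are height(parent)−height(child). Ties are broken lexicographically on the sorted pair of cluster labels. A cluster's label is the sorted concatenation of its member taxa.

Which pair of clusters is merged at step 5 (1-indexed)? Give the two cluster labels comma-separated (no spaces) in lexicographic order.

1. join E+N (d=1) ⇒ EN; edges |E|=1/2, |N|=1/2
  updated: d(D,EN)=9, d(EN,G)=31/2, d(EN,J)=37/2, d(EN,P)=13, d(EN,Q)=14
2. join D+Q (d=4) ⇒ DQ; edges |D|=2, |Q|=2
  updated: d(DQ,EN)=23/2, d(DQ,G)=25/2, d(DQ,J)=16, d(DQ,P)=5
3. join G+J (d=4) ⇒ GJ; edges |G|=2, |J|=2
  updated: d(DQ,GJ)=57/4, d(EN,GJ)=17, d(GJ,P)=27/2
4. join DQ+P (d=5) ⇒ DPQ; edges |DQ|=1/2, |P|=5/2
  updated: d(DPQ,EN)=12, d(DPQ,GJ)=14
5. join DPQ+EN (d=12) ⇒ DENPQ; edges |DPQ|=7/2, |EN|=11/2
  updated: d(DENPQ,GJ)=76/5
6. join DENPQ+GJ (d=76/5) ⇒ DEGJNPQ; edges |DENPQ|=8/5, |GJ|=28/5
final tree: ((((D:2,Q:2):1/2,P:5/2):7/2,(E:1/2,N:1/2):11/2):8/5,(G:2,J:2):28/5)
total length: 141/5

DPQ,EN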